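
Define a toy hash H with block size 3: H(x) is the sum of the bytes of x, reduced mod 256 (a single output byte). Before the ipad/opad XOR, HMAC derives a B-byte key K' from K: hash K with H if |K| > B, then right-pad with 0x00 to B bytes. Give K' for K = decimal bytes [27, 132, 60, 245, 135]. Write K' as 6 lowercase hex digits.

570000

|K| = 5 > B = 3, so first hash the key.
H(K): sum = 27+132+60+245+135 = 599; mod 256 = 87 → 57.
Zero-pad H(K) = 57 to 3 bytes: K' = 57 00 00.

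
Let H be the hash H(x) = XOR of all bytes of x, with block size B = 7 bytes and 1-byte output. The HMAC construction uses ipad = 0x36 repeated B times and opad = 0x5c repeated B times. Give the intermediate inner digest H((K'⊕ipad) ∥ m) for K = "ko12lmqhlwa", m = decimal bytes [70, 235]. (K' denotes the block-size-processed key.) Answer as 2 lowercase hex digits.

fe

Key "ko12lmqhlwa" = 6b 6f 31 32 6c 6d 71 68 6c 77 61 is 11 bytes > B = 7, so hash it first: H(key) = 65, then zero-pad to 7 bytes: K' = 65 00 00 00 00 00 00.
K' ⊕ ipad = 53 36 36 36 36 36 36.
Inner input = 53 36 36 36 36 36 36 ∥ 46 eb.
Inner hash: XOR 53⊕36⊕36⊕36⊕36⊕36⊕36⊕46⊕eb = fe.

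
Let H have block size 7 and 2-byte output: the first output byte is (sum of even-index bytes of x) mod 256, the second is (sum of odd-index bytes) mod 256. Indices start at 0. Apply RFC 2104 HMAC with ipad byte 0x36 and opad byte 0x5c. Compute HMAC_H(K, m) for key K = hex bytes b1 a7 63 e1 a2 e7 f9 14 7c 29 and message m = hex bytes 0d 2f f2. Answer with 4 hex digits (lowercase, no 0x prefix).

Key hex bytes b1 a7 63 e1 a2 e7 f9 14 7c 29 is 10 bytes > B = 7, so hash it first: H(key) = 2b ac, then zero-pad to 7 bytes: K' = 2b ac 00 00 00 00 00.
K' ⊕ ipad = 1d 9a 36 36 36 36 36.  K' ⊕ opad = 77 f0 5c 5c 5c 5c 5c.
Inner input = (K'⊕ipad) ∥ m = 1d 9a 36 36 36 36 36 ∥ 0d 2f f2.
Inner hash: even-index sum = 238 mod 256 = 238; odd-index sum = 517 mod 256 = 5 → ee 05.
Outer input = (K'⊕opad) ∥ inner = 77 f0 5c 5c 5c 5c 5c ∥ ee 05.
Outer hash (tag): even-index sum = 400 mod 256 = 144; odd-index sum = 662 mod 256 = 150 → 90 96.

9096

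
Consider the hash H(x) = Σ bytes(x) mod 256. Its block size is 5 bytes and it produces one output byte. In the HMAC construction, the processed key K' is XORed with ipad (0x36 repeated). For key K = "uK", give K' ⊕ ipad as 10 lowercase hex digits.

437d363636

Key "uK" = 75 4b is 2 bytes ≤ B = 5; zero-pad to 5 bytes: K' = 75 4b 00 00 00.
XOR each byte with 0x36: 75⊕36=43, 4b⊕36=7d, 00⊕36=36, 00⊕36=36, 00⊕36=36.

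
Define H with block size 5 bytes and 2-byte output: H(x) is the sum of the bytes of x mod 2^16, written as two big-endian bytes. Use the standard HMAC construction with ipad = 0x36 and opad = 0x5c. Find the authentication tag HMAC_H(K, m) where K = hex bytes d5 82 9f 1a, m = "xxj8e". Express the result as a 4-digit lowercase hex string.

0369

Key hex bytes d5 82 9f 1a is 4 bytes ≤ B = 5; zero-pad to 5 bytes: K' = d5 82 9f 1a 00.
K' ⊕ ipad = e3 b4 a9 2c 36.  K' ⊕ opad = 89 de c3 46 5c.
Inner input = (K'⊕ipad) ∥ m = e3 b4 a9 2c 36 ∥ 78 78 6a 38 65.
Inner hash: sum = 227+180+169+44+54+120+120+106+56+101 = 1177 → 04 99.
Outer input = (K'⊕opad) ∥ inner = 89 de c3 46 5c ∥ 04 99.
Outer hash (tag): sum = 137+222+195+70+92+4+153 = 873 → 03 69.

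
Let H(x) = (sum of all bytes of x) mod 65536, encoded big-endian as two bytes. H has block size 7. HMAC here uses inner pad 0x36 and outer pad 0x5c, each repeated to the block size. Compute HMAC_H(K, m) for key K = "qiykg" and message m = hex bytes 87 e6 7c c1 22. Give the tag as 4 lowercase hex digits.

Key "qiykg" = 71 69 79 6b 67 is 5 bytes ≤ B = 7; zero-pad to 7 bytes: K' = 71 69 79 6b 67 00 00.
K' ⊕ ipad = 47 5f 4f 5d 51 36 36.  K' ⊕ opad = 2d 35 25 37 3b 5c 5c.
Inner input = (K'⊕ipad) ∥ m = 47 5f 4f 5d 51 36 36 ∥ 87 e6 7c c1 22.
Inner hash: sum = 71+95+79+93+81+54+54+135+230+124+193+34 = 1243 → 04 db.
Outer input = (K'⊕opad) ∥ inner = 2d 35 25 37 3b 5c 5c ∥ 04 db.
Outer hash (tag): sum = 45+53+37+55+59+92+92+4+219 = 656 → 02 90.

0290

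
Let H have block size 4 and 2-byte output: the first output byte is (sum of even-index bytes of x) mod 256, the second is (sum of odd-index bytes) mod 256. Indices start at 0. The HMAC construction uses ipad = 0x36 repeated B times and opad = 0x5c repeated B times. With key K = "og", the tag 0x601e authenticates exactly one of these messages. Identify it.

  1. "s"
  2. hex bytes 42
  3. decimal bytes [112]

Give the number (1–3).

Key "og" = 6f 67 is 2 bytes ≤ B = 4; zero-pad to 4 bytes: K' = 6f 67 00 00.
K' ⊕ ipad = 59 51 36 36; K' ⊕ opad = 33 3b 5c 5c.
m1: inner = H(59 51 36 36 73) = 02 87; tag = H(33 3b 5c 5c 02 87) = 911e
m2: inner = H(59 51 36 36 42) = d1 87; tag = H(33 3b 5c 5c d1 87) = 601e ← matches
m3: inner = H(59 51 36 36 70) = ff 87; tag = H(33 3b 5c 5c ff 87) = 8e1e

2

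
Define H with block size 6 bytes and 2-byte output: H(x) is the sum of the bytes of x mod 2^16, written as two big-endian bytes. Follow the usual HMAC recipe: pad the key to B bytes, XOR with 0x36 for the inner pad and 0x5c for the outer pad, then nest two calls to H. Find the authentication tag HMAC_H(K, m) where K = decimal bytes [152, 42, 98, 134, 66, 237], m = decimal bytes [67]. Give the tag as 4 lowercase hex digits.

Key decimal bytes [152, 42, 98, 134, 66, 237] = 98 2a 62 86 42 ed is exactly B = 6 bytes: K' = 98 2a 62 86 42 ed.
K' ⊕ ipad = ae 1c 54 b0 74 db.  K' ⊕ opad = c4 76 3e da 1e b1.
Inner input = (K'⊕ipad) ∥ m = ae 1c 54 b0 74 db ∥ 43.
Inner hash: sum = 174+28+84+176+116+219+67 = 864 → 03 60.
Outer input = (K'⊕opad) ∥ inner = c4 76 3e da 1e b1 ∥ 03 60.
Outer hash (tag): sum = 196+118+62+218+30+177+3+96 = 900 → 03 84.

0384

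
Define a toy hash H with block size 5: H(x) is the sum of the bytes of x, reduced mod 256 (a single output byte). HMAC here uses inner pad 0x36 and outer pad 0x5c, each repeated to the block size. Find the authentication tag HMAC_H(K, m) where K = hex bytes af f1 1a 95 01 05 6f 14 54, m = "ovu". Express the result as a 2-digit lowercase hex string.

2c

Key hex bytes af f1 1a 95 01 05 6f 14 54 is 9 bytes > B = 5, so hash it first: H(key) = 2c, then zero-pad to 5 bytes: K' = 2c 00 00 00 00.
K' ⊕ ipad = 1a 36 36 36 36.  K' ⊕ opad = 70 5c 5c 5c 5c.
Inner input = (K'⊕ipad) ∥ m = 1a 36 36 36 36 ∥ 6f 76 75.
Inner hash: sum = 26+54+54+54+54+111+118+117 = 588; mod 256 = 76 → 4c.
Outer input = (K'⊕opad) ∥ inner = 70 5c 5c 5c 5c ∥ 4c.
Outer hash (tag): sum = 112+92+92+92+92+76 = 556; mod 256 = 44 → 2c.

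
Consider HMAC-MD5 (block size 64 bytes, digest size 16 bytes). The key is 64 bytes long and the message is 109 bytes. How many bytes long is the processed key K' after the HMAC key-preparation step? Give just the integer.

Key is 64 ≤ 64 bytes, zero-padded: |K'| = 64.

64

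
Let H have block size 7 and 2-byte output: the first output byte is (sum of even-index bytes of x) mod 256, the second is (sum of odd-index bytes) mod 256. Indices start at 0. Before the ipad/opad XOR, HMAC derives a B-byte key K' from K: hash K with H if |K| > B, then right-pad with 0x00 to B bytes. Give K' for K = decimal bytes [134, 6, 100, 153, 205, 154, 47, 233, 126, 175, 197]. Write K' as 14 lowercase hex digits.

29d10000000000

|K| = 11 > B = 7, so first hash the key.
H(K): even-index sum = 809 mod 256 = 41; odd-index sum = 721 mod 256 = 209 → 29 d1.
Zero-pad H(K) = 29 d1 to 7 bytes: K' = 29 d1 00 00 00 00 00.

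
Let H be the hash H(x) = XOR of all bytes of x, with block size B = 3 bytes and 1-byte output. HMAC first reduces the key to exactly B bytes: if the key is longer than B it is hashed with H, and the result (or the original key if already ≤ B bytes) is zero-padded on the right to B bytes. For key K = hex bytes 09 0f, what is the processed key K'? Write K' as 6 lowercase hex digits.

Key hex bytes 09 0f is 2 bytes ≤ B = 3; zero-pad to 3 bytes: K' = 09 0f 00.

090f00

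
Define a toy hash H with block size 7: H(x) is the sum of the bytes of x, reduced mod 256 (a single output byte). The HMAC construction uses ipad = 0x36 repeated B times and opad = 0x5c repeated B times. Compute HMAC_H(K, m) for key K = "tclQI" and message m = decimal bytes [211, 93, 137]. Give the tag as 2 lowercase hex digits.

6d

Key "tclQI" = 74 63 6c 51 49 is 5 bytes ≤ B = 7; zero-pad to 7 bytes: K' = 74 63 6c 51 49 00 00.
K' ⊕ ipad = 42 55 5a 67 7f 36 36.  K' ⊕ opad = 28 3f 30 0d 15 5c 5c.
Inner input = (K'⊕ipad) ∥ m = 42 55 5a 67 7f 36 36 ∥ d3 5d 89.
Inner hash: sum = 66+85+90+103+127+54+54+211+93+137 = 1020; mod 256 = 252 → fc.
Outer input = (K'⊕opad) ∥ inner = 28 3f 30 0d 15 5c 5c ∥ fc.
Outer hash (tag): sum = 40+63+48+13+21+92+92+252 = 621; mod 256 = 109 → 6d.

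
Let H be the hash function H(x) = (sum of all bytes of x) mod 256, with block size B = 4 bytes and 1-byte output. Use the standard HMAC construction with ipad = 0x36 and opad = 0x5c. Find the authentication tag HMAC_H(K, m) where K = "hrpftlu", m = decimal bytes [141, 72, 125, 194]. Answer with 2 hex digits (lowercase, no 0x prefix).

56

Key "hrpftlu" = 68 72 70 66 74 6c 75 is 7 bytes > B = 4, so hash it first: H(key) = 05, then zero-pad to 4 bytes: K' = 05 00 00 00.
K' ⊕ ipad = 33 36 36 36.  K' ⊕ opad = 59 5c 5c 5c.
Inner input = (K'⊕ipad) ∥ m = 33 36 36 36 ∥ 8d 48 7d c2.
Inner hash: sum = 51+54+54+54+141+72+125+194 = 745; mod 256 = 233 → e9.
Outer input = (K'⊕opad) ∥ inner = 59 5c 5c 5c ∥ e9.
Outer hash (tag): sum = 89+92+92+92+233 = 598; mod 256 = 86 → 56.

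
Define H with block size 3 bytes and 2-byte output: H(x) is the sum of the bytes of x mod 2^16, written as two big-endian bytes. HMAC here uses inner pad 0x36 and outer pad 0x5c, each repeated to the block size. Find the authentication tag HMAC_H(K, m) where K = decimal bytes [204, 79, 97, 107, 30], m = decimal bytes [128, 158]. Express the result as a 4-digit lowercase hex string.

Key decimal bytes [204, 79, 97, 107, 30] = cc 4f 61 6b 1e is 5 bytes > B = 3, so hash it first: H(key) = 02 05, then zero-pad to 3 bytes: K' = 02 05 00.
K' ⊕ ipad = 34 33 36.  K' ⊕ opad = 5e 59 5c.
Inner input = (K'⊕ipad) ∥ m = 34 33 36 ∥ 80 9e.
Inner hash: sum = 52+51+54+128+158 = 443 → 01 bb.
Outer input = (K'⊕opad) ∥ inner = 5e 59 5c ∥ 01 bb.
Outer hash (tag): sum = 94+89+92+1+187 = 463 → 01 cf.

01cf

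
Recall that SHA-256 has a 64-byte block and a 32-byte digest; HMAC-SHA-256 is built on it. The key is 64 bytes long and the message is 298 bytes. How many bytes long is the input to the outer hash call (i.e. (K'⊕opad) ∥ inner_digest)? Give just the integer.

96

Key is 64 ≤ 64 bytes, zero-padded: |K'| = 64.
Outer input = (K'⊕opad) ∥ H(inner) → 64 + 32 = 96 bytes.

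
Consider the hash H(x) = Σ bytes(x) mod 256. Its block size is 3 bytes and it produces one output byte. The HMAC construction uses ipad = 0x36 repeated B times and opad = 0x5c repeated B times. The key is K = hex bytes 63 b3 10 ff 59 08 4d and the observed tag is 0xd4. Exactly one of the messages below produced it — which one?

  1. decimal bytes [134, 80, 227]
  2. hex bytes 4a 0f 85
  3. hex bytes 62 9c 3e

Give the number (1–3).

Key hex bytes 63 b3 10 ff 59 08 4d is 7 bytes > B = 3, so hash it first: H(key) = d3, then zero-pad to 3 bytes: K' = d3 00 00.
K' ⊕ ipad = e5 36 36; K' ⊕ opad = 8f 5c 5c.
m1: inner = H(e5 36 36 86 50 e3) = 0a; tag = H(8f 5c 5c 0a) = 51
m2: inner = H(e5 36 36 4a 0f 85) = 2f; tag = H(8f 5c 5c 2f) = 76
m3: inner = H(e5 36 36 62 9c 3e) = 8d; tag = H(8f 5c 5c 8d) = d4 ← matches

3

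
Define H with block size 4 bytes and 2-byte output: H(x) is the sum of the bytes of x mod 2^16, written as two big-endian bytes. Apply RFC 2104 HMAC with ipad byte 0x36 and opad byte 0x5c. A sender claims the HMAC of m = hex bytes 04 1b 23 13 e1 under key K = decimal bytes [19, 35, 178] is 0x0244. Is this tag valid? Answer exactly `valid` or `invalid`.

Key decimal bytes [19, 35, 178] = 13 23 b2 is 3 bytes ≤ B = 4; zero-pad to 4 bytes: K' = 13 23 b2 00.
K' ⊕ ipad = 25 15 84 36; K' ⊕ opad = 4f 7f ee 5c.
Inner hash: sum = 37+21+132+54+4+27+35+19+225 = 554 → 02 2a.
Outer hash (recomputed tag): sum = 79+127+238+92+2+42 = 580 → 02 44.
Recomputed tag = 0244; claimed = 0244 → match.

valid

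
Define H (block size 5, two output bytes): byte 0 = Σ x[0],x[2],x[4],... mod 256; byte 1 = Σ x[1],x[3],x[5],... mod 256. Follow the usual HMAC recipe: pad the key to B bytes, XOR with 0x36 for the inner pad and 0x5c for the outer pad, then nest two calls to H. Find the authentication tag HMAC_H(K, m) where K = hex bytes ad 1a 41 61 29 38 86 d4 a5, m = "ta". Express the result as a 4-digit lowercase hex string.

Key hex bytes ad 1a 41 61 29 38 86 d4 a5 is 9 bytes > B = 5, so hash it first: H(key) = 42 87, then zero-pad to 5 bytes: K' = 42 87 00 00 00.
K' ⊕ ipad = 74 b1 36 36 36.  K' ⊕ opad = 1e db 5c 5c 5c.
Inner input = (K'⊕ipad) ∥ m = 74 b1 36 36 36 ∥ 74 61.
Inner hash: even-index sum = 321 mod 256 = 65; odd-index sum = 347 mod 256 = 91 → 41 5b.
Outer input = (K'⊕opad) ∥ inner = 1e db 5c 5c 5c ∥ 41 5b.
Outer hash (tag): even-index sum = 305 mod 256 = 49; odd-index sum = 376 mod 256 = 120 → 31 78.

3178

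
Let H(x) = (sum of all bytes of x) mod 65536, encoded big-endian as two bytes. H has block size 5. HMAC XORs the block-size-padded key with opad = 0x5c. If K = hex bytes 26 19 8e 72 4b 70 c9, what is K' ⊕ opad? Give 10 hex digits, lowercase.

Key hex bytes 26 19 8e 72 4b 70 c9 is 7 bytes > B = 5, so hash it first: H(key) = 02 c3, then zero-pad to 5 bytes: K' = 02 c3 00 00 00.
XOR each byte with 0x5c: 02⊕5c=5e, c3⊕5c=9f, 00⊕5c=5c, 00⊕5c=5c, 00⊕5c=5c.

5e9f5c5c5c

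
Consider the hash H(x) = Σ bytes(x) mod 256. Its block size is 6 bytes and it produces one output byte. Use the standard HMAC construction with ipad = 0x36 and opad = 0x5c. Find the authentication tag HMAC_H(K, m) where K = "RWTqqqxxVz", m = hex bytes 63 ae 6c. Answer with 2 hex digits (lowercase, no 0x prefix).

Key "RWTqqqxxVz" = 52 57 54 71 71 71 78 78 56 7a is 10 bytes > B = 6, so hash it first: H(key) = 10, then zero-pad to 6 bytes: K' = 10 00 00 00 00 00.
K' ⊕ ipad = 26 36 36 36 36 36.  K' ⊕ opad = 4c 5c 5c 5c 5c 5c.
Inner input = (K'⊕ipad) ∥ m = 26 36 36 36 36 36 ∥ 63 ae 6c.
Inner hash: sum = 38+54+54+54+54+54+99+174+108 = 689; mod 256 = 177 → b1.
Outer input = (K'⊕opad) ∥ inner = 4c 5c 5c 5c 5c 5c ∥ b1.
Outer hash (tag): sum = 76+92+92+92+92+92+177 = 713; mod 256 = 201 → c9.

c9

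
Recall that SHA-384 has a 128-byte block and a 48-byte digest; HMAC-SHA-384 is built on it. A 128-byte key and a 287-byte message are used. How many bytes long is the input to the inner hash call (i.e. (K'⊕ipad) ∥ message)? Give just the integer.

Key is 128 ≤ 128 bytes, zero-padded: |K'| = 128.
Inner input = (K'⊕ipad) ∥ m → 128 + 287 = 415 bytes.

415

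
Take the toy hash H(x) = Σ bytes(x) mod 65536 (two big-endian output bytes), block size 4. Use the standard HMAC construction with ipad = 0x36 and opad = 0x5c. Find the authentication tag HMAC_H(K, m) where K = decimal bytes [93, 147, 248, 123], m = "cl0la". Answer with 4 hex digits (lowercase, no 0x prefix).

0295

Key decimal bytes [93, 147, 248, 123] = 5d 93 f8 7b is exactly B = 4 bytes: K' = 5d 93 f8 7b.
K' ⊕ ipad = 6b a5 ce 4d.  K' ⊕ opad = 01 cf a4 27.
Inner input = (K'⊕ipad) ∥ m = 6b a5 ce 4d ∥ 63 6c 30 6c 61.
Inner hash: sum = 107+165+206+77+99+108+48+108+97 = 1015 → 03 f7.
Outer input = (K'⊕opad) ∥ inner = 01 cf a4 27 ∥ 03 f7.
Outer hash (tag): sum = 1+207+164+39+3+247 = 661 → 02 95.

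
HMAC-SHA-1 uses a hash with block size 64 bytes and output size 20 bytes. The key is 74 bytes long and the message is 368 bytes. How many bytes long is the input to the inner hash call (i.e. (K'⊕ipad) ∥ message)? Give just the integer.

Key is 74 > 64 bytes, so it is hashed to 20 bytes then zero-padded to 64: |K'| = 64.
Inner input = (K'⊕ipad) ∥ m → 64 + 368 = 432 bytes.

432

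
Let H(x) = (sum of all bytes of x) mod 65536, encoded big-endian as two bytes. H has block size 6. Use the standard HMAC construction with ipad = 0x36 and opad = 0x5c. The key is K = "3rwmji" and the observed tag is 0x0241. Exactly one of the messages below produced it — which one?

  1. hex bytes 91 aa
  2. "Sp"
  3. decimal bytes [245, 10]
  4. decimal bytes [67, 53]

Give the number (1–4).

1

Key "3rwmji" = 33 72 77 6d 6a 69 is exactly B = 6 bytes: K' = 33 72 77 6d 6a 69.
K' ⊕ ipad = 05 44 41 5b 5c 5f; K' ⊕ opad = 6f 2e 2b 31 36 35.
m1: inner = H(05 44 41 5b 5c 5f 91 aa) = 02 db; tag = H(6f 2e 2b 31 36 35 02 db) = 0241 ← matches
m2: inner = H(05 44 41 5b 5c 5f 53 70) = 02 63; tag = H(6f 2e 2b 31 36 35 02 63) = 01c9
m3: inner = H(05 44 41 5b 5c 5f f5 0a) = 02 9f; tag = H(6f 2e 2b 31 36 35 02 9f) = 0205
m4: inner = H(05 44 41 5b 5c 5f 43 35) = 02 18; tag = H(6f 2e 2b 31 36 35 02 18) = 017e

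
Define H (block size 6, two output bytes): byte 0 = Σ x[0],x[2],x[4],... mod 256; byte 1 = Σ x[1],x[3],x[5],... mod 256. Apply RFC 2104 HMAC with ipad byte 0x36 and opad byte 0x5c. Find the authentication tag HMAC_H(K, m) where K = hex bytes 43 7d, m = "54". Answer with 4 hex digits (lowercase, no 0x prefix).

Key hex bytes 43 7d is 2 bytes ≤ B = 6; zero-pad to 6 bytes: K' = 43 7d 00 00 00 00.
K' ⊕ ipad = 75 4b 36 36 36 36.  K' ⊕ opad = 1f 21 5c 5c 5c 5c.
Inner input = (K'⊕ipad) ∥ m = 75 4b 36 36 36 36 ∥ 35 34.
Inner hash: even-index sum = 278 mod 256 = 22; odd-index sum = 235 mod 256 = 235 → 16 eb.
Outer input = (K'⊕opad) ∥ inner = 1f 21 5c 5c 5c 5c ∥ 16 eb.
Outer hash (tag): even-index sum = 237 mod 256 = 237; odd-index sum = 452 mod 256 = 196 → ed c4.

edc4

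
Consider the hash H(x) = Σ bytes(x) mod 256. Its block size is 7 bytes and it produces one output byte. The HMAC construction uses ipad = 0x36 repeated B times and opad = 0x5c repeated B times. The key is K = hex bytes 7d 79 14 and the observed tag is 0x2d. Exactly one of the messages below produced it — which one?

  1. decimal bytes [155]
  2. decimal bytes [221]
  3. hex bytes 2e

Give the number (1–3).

Key hex bytes 7d 79 14 is 3 bytes ≤ B = 7; zero-pad to 7 bytes: K' = 7d 79 14 00 00 00 00.
K' ⊕ ipad = 4b 4f 22 36 36 36 36; K' ⊕ opad = 21 25 48 5c 5c 5c 5c.
m1: inner = H(4b 4f 22 36 36 36 36 9b) = 2f; tag = H(21 25 48 5c 5c 5c 5c 2f) = 2d ← matches
m2: inner = H(4b 4f 22 36 36 36 36 dd) = 71; tag = H(21 25 48 5c 5c 5c 5c 71) = 6f
m3: inner = H(4b 4f 22 36 36 36 36 2e) = c2; tag = H(21 25 48 5c 5c 5c 5c c2) = c0

1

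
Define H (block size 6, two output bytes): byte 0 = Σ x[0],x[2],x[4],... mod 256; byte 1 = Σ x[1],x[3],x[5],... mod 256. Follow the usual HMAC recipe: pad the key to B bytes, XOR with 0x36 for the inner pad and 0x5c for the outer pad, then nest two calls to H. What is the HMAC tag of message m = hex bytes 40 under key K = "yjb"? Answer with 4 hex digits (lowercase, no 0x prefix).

Key "yjb" = 79 6a 62 is 3 bytes ≤ B = 6; zero-pad to 6 bytes: K' = 79 6a 62 00 00 00.
K' ⊕ ipad = 4f 5c 54 36 36 36.  K' ⊕ opad = 25 36 3e 5c 5c 5c.
Inner input = (K'⊕ipad) ∥ m = 4f 5c 54 36 36 36 ∥ 40.
Inner hash: even-index sum = 281 mod 256 = 25; odd-index sum = 200 mod 256 = 200 → 19 c8.
Outer input = (K'⊕opad) ∥ inner = 25 36 3e 5c 5c 5c ∥ 19 c8.
Outer hash (tag): even-index sum = 216 mod 256 = 216; odd-index sum = 438 mod 256 = 182 → d8 b6.

d8b6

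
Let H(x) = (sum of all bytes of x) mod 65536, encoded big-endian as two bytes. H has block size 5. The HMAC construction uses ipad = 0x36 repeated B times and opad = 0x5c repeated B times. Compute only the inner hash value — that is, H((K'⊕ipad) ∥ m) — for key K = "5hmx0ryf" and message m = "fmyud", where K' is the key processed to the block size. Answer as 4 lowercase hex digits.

Key "5hmx0ryf" = 35 68 6d 78 30 72 79 66 is 8 bytes > B = 5, so hash it first: H(key) = 03 03, then zero-pad to 5 bytes: K' = 03 03 00 00 00.
K' ⊕ ipad = 35 35 36 36 36.
Inner input = 35 35 36 36 36 ∥ 66 6d 79 75 64.
Inner hash: sum = 53+53+54+54+54+102+109+121+117+100 = 817 → 03 31.

0331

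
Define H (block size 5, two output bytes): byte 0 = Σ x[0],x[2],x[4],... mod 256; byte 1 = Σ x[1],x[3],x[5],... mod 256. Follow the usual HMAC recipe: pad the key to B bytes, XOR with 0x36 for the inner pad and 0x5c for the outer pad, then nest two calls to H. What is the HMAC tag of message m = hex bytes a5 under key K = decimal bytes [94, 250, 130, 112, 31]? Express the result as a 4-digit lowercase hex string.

Key decimal bytes [94, 250, 130, 112, 31] = 5e fa 82 70 1f is exactly B = 5 bytes: K' = 5e fa 82 70 1f.
K' ⊕ ipad = 68 cc b4 46 29.  K' ⊕ opad = 02 a6 de 2c 43.
Inner input = (K'⊕ipad) ∥ m = 68 cc b4 46 29 ∥ a5.
Inner hash: even-index sum = 325 mod 256 = 69; odd-index sum = 439 mod 256 = 183 → 45 b7.
Outer input = (K'⊕opad) ∥ inner = 02 a6 de 2c 43 ∥ 45 b7.
Outer hash (tag): even-index sum = 474 mod 256 = 218; odd-index sum = 279 mod 256 = 23 → da 17.

da17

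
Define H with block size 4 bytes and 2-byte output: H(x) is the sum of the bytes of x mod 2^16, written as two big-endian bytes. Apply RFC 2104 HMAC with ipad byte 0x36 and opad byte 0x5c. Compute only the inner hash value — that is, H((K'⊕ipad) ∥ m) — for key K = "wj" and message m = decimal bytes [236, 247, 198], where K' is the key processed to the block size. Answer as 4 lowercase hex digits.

Key "wj" = 77 6a is 2 bytes ≤ B = 4; zero-pad to 4 bytes: K' = 77 6a 00 00.
K' ⊕ ipad = 41 5c 36 36.
Inner input = 41 5c 36 36 ∥ ec f7 c6.
Inner hash: sum = 65+92+54+54+236+247+198 = 946 → 03 b2.

03b2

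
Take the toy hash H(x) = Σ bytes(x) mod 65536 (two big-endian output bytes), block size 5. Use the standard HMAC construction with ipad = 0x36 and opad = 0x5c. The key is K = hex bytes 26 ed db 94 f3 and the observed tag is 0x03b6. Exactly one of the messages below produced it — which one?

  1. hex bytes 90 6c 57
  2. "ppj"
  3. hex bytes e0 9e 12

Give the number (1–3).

2

Key hex bytes 26 ed db 94 f3 is exactly B = 5 bytes: K' = 26 ed db 94 f3.
K' ⊕ ipad = 10 db ed a2 c5; K' ⊕ opad = 7a b1 87 c8 af.
m1: inner = H(10 db ed a2 c5 90 6c 57) = 04 92; tag = H(7a b1 87 c8 af 04 92) = 03bf
m2: inner = H(10 db ed a2 c5 70 70 6a) = 04 89; tag = H(7a b1 87 c8 af 04 89) = 03b6 ← matches
m3: inner = H(10 db ed a2 c5 e0 9e 12) = 04 cf; tag = H(7a b1 87 c8 af 04 cf) = 03fc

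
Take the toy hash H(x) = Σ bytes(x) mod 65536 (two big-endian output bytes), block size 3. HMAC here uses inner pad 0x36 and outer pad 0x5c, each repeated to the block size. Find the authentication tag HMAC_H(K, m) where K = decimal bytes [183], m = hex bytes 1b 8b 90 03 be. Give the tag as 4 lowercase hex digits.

0289

Key decimal bytes [183] = b7 is 1 byte ≤ B = 3; zero-pad to 3 bytes: K' = b7 00 00.
K' ⊕ ipad = 81 36 36.  K' ⊕ opad = eb 5c 5c.
Inner input = (K'⊕ipad) ∥ m = 81 36 36 ∥ 1b 8b 90 03 be.
Inner hash: sum = 129+54+54+27+139+144+3+190 = 740 → 02 e4.
Outer input = (K'⊕opad) ∥ inner = eb 5c 5c ∥ 02 e4.
Outer hash (tag): sum = 235+92+92+2+228 = 649 → 02 89.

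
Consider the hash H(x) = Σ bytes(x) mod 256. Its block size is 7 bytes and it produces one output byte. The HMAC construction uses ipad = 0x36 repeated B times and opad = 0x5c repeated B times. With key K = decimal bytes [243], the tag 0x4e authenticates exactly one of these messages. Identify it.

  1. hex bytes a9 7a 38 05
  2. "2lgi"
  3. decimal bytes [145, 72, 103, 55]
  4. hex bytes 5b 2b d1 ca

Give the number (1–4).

Key decimal bytes [243] = f3 is 1 byte ≤ B = 7; zero-pad to 7 bytes: K' = f3 00 00 00 00 00 00.
K' ⊕ ipad = c5 36 36 36 36 36 36; K' ⊕ opad = af 5c 5c 5c 5c 5c 5c.
m1: inner = H(c5 36 36 36 36 36 36 a9 7a 38 05) = 69; tag = H(af 5c 5c 5c 5c 5c 5c 69) = 40
m2: inner = H(c5 36 36 36 36 36 36 32 6c 67 69) = 77; tag = H(af 5c 5c 5c 5c 5c 5c 77) = 4e ← matches
m3: inner = H(c5 36 36 36 36 36 36 91 48 67 37) = 80; tag = H(af 5c 5c 5c 5c 5c 5c 80) = 57
m4: inner = H(c5 36 36 36 36 36 36 5b 2b d1 ca) = 2a; tag = H(af 5c 5c 5c 5c 5c 5c 2a) = 01

2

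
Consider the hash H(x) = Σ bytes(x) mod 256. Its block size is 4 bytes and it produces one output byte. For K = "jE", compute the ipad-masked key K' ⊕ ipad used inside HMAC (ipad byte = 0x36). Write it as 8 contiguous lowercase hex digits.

Key "jE" = 6a 45 is 2 bytes ≤ B = 4; zero-pad to 4 bytes: K' = 6a 45 00 00.
XOR each byte with 0x36: 6a⊕36=5c, 45⊕36=73, 00⊕36=36, 00⊕36=36.

5c733636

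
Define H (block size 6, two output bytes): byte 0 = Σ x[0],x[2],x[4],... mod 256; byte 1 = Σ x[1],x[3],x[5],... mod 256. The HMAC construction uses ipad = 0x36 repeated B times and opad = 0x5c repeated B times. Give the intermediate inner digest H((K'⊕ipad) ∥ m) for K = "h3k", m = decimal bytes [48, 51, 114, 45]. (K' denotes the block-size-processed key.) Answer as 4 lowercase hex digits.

93d1

Key "h3k" = 68 33 6b is 3 bytes ≤ B = 6; zero-pad to 6 bytes: K' = 68 33 6b 00 00 00.
K' ⊕ ipad = 5e 05 5d 36 36 36.
Inner input = 5e 05 5d 36 36 36 ∥ 30 33 72 2d.
Inner hash: even-index sum = 403 mod 256 = 147; odd-index sum = 209 mod 256 = 209 → 93 d1.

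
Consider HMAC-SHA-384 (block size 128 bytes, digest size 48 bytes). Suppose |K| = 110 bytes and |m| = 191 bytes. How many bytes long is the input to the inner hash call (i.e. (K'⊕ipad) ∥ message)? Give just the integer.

Key is 110 ≤ 128 bytes, zero-padded: |K'| = 128.
Inner input = (K'⊕ipad) ∥ m → 128 + 191 = 319 bytes.

319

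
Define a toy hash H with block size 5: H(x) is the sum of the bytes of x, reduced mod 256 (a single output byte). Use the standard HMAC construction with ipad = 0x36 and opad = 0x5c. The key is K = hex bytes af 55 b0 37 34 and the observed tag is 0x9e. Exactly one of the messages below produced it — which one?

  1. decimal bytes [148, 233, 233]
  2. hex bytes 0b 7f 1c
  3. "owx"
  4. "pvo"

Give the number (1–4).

3

Key hex bytes af 55 b0 37 34 is exactly B = 5 bytes: K' = af 55 b0 37 34.
K' ⊕ ipad = 99 63 86 01 02; K' ⊕ opad = f3 09 ec 6b 68.
m1: inner = H(99 63 86 01 02 94 e9 e9) = eb; tag = H(f3 09 ec 6b 68 eb) = a6
m2: inner = H(99 63 86 01 02 0b 7f 1c) = 2b; tag = H(f3 09 ec 6b 68 2b) = e6
m3: inner = H(99 63 86 01 02 6f 77 78) = e3; tag = H(f3 09 ec 6b 68 e3) = 9e ← matches
m4: inner = H(99 63 86 01 02 70 76 6f) = da; tag = H(f3 09 ec 6b 68 da) = 95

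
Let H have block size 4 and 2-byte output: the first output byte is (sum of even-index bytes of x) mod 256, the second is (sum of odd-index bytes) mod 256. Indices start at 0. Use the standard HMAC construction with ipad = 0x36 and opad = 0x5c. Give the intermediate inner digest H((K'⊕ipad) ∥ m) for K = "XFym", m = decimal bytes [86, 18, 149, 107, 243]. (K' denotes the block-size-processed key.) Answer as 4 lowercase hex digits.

9b48

Key "XFym" = 58 46 79 6d is exactly B = 4 bytes: K' = 58 46 79 6d.
K' ⊕ ipad = 6e 70 4f 5b.
Inner input = 6e 70 4f 5b ∥ 56 12 95 6b f3.
Inner hash: even-index sum = 667 mod 256 = 155; odd-index sum = 328 mod 256 = 72 → 9b 48.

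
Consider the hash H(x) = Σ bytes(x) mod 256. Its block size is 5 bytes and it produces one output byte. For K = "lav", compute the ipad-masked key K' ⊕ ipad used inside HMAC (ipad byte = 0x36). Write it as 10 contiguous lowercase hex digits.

Key "lav" = 6c 61 76 is 3 bytes ≤ B = 5; zero-pad to 5 bytes: K' = 6c 61 76 00 00.
XOR each byte with 0x36: 6c⊕36=5a, 61⊕36=57, 76⊕36=40, 00⊕36=36, 00⊕36=36.

5a57403636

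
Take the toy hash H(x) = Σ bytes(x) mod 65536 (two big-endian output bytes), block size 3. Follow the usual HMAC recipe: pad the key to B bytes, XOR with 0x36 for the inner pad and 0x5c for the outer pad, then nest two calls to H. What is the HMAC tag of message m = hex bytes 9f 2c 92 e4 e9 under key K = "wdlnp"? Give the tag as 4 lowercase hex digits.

Key "wdlnp" = 77 64 6c 6e 70 is 5 bytes > B = 3, so hash it first: H(key) = 02 25, then zero-pad to 3 bytes: K' = 02 25 00.
K' ⊕ ipad = 34 13 36.  K' ⊕ opad = 5e 79 5c.
Inner input = (K'⊕ipad) ∥ m = 34 13 36 ∥ 9f 2c 92 e4 e9.
Inner hash: sum = 52+19+54+159+44+146+228+233 = 935 → 03 a7.
Outer input = (K'⊕opad) ∥ inner = 5e 79 5c ∥ 03 a7.
Outer hash (tag): sum = 94+121+92+3+167 = 477 → 01 dd.

01dd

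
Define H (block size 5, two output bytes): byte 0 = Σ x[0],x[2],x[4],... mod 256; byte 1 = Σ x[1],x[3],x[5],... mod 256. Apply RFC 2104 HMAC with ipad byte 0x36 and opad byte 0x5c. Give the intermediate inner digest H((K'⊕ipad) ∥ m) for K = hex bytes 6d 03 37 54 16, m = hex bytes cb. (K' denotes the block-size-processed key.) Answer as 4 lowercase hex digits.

7c62

Key hex bytes 6d 03 37 54 16 is exactly B = 5 bytes: K' = 6d 03 37 54 16.
K' ⊕ ipad = 5b 35 01 62 20.
Inner input = 5b 35 01 62 20 ∥ cb.
Inner hash: even-index sum = 124 mod 256 = 124; odd-index sum = 354 mod 256 = 98 → 7c 62.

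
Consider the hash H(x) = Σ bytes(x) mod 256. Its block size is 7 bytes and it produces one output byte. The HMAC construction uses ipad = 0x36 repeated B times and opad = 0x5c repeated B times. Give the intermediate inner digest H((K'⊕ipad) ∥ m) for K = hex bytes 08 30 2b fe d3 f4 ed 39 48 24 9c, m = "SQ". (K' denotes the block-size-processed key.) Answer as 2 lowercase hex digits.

Key hex bytes 08 30 2b fe d3 f4 ed 39 48 24 9c is 11 bytes > B = 7, so hash it first: H(key) = 56, then zero-pad to 7 bytes: K' = 56 00 00 00 00 00 00.
K' ⊕ ipad = 60 36 36 36 36 36 36.
Inner input = 60 36 36 36 36 36 36 ∥ 53 51.
Inner hash: sum = 96+54+54+54+54+54+54+83+81 = 584; mod 256 = 72 → 48.

48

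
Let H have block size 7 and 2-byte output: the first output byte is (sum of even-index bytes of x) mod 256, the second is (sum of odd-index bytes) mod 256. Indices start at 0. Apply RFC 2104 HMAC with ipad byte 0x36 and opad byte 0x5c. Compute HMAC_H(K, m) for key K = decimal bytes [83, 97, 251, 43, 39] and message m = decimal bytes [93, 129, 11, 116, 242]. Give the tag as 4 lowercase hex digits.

917e

Key decimal bytes [83, 97, 251, 43, 39] = 53 61 fb 2b 27 is 5 bytes ≤ B = 7; zero-pad to 7 bytes: K' = 53 61 fb 2b 27 00 00.
K' ⊕ ipad = 65 57 cd 1d 11 36 36.  K' ⊕ opad = 0f 3d a7 77 7b 5c 5c.
Inner input = (K'⊕ipad) ∥ m = 65 57 cd 1d 11 36 36 ∥ 5d 81 0b 74 f2.
Inner hash: even-index sum = 622 mod 256 = 110; odd-index sum = 516 mod 256 = 4 → 6e 04.
Outer input = (K'⊕opad) ∥ inner = 0f 3d a7 77 7b 5c 5c ∥ 6e 04.
Outer hash (tag): even-index sum = 401 mod 256 = 145; odd-index sum = 382 mod 256 = 126 → 91 7e.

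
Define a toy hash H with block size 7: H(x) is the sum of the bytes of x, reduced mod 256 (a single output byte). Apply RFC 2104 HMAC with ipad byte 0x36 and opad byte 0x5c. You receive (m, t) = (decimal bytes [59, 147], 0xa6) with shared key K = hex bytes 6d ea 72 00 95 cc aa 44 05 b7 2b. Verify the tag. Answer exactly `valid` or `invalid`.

Key hex bytes 6d ea 72 00 95 cc aa 44 05 b7 2b is 11 bytes > B = 7, so hash it first: H(key) = ff, then zero-pad to 7 bytes: K' = ff 00 00 00 00 00 00.
K' ⊕ ipad = c9 36 36 36 36 36 36; K' ⊕ opad = a3 5c 5c 5c 5c 5c 5c.
Inner hash: sum = 201+54+54+54+54+54+54+59+147 = 731; mod 256 = 219 → db.
Outer hash (recomputed tag): sum = 163+92+92+92+92+92+92+219 = 934; mod 256 = 166 → a6.
Recomputed tag = a6; claimed = a6 → match.

valid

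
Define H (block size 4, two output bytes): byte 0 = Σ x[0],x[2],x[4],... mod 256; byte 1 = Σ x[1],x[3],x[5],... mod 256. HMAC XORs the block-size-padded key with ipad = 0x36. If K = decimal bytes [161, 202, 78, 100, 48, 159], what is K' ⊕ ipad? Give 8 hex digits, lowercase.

29fb3636

Key decimal bytes [161, 202, 78, 100, 48, 159] = a1 ca 4e 64 30 9f is 6 bytes > B = 4, so hash it first: H(key) = 1f cd, then zero-pad to 4 bytes: K' = 1f cd 00 00.
XOR each byte with 0x36: 1f⊕36=29, cd⊕36=fb, 00⊕36=36, 00⊕36=36.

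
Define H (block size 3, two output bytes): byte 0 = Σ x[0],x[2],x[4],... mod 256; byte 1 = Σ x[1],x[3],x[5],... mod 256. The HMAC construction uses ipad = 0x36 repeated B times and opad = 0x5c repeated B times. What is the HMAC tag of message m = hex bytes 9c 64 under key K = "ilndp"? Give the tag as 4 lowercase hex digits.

Key "ilndp" = 69 6c 6e 64 70 is 5 bytes > B = 3, so hash it first: H(key) = 47 d0, then zero-pad to 3 bytes: K' = 47 d0 00.
K' ⊕ ipad = 71 e6 36.  K' ⊕ opad = 1b 8c 5c.
Inner input = (K'⊕ipad) ∥ m = 71 e6 36 ∥ 9c 64.
Inner hash: even-index sum = 267 mod 256 = 11; odd-index sum = 386 mod 256 = 130 → 0b 82.
Outer input = (K'⊕opad) ∥ inner = 1b 8c 5c ∥ 0b 82.
Outer hash (tag): even-index sum = 249 mod 256 = 249; odd-index sum = 151 mod 256 = 151 → f9 97.

f997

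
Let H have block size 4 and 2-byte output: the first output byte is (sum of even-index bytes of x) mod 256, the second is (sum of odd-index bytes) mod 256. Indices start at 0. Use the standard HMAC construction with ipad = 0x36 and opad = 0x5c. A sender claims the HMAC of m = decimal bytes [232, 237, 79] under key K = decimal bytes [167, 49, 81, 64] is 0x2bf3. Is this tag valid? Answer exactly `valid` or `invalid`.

Key decimal bytes [167, 49, 81, 64] = a7 31 51 40 is exactly B = 4 bytes: K' = a7 31 51 40.
K' ⊕ ipad = 91 07 67 76; K' ⊕ opad = fb 6d 0d 1c.
Inner hash: even-index sum = 559 mod 256 = 47; odd-index sum = 362 mod 256 = 106 → 2f 6a.
Outer hash (recomputed tag): even-index sum = 311 mod 256 = 55; odd-index sum = 243 mod 256 = 243 → 37 f3.
Recomputed tag = 37f3; claimed = 2bf3 → mismatch.

invalid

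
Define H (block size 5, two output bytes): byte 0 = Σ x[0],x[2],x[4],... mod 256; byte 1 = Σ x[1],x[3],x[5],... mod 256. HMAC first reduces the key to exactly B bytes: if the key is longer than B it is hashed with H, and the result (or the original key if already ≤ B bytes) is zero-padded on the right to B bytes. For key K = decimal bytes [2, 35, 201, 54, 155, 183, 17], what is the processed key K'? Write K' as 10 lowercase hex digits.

|K| = 7 > B = 5, so first hash the key.
H(K): even-index sum = 375 mod 256 = 119; odd-index sum = 272 mod 256 = 16 → 77 10.
Zero-pad H(K) = 77 10 to 5 bytes: K' = 77 10 00 00 00.

7710000000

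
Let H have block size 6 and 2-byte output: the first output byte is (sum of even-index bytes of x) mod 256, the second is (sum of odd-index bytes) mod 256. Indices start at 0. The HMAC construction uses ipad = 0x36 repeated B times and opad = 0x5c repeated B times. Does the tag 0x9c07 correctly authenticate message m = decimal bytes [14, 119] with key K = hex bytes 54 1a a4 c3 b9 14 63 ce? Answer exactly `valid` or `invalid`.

valid

Key hex bytes 54 1a a4 c3 b9 14 63 ce is 8 bytes > B = 6, so hash it first: H(key) = 14 bf, then zero-pad to 6 bytes: K' = 14 bf 00 00 00 00.
K' ⊕ ipad = 22 89 36 36 36 36; K' ⊕ opad = 48 e3 5c 5c 5c 5c.
Inner hash: even-index sum = 156 mod 256 = 156; odd-index sum = 364 mod 256 = 108 → 9c 6c.
Outer hash (recomputed tag): even-index sum = 412 mod 256 = 156; odd-index sum = 519 mod 256 = 7 → 9c 07.
Recomputed tag = 9c07; claimed = 9c07 → match.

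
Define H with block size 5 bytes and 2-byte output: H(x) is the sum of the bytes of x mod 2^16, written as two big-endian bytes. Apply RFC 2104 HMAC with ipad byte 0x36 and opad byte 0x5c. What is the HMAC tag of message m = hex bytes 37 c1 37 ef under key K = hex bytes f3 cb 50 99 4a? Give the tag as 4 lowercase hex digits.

02a3

Key hex bytes f3 cb 50 99 4a is exactly B = 5 bytes: K' = f3 cb 50 99 4a.
K' ⊕ ipad = c5 fd 66 af 7c.  K' ⊕ opad = af 97 0c c5 16.
Inner input = (K'⊕ipad) ∥ m = c5 fd 66 af 7c ∥ 37 c1 37 ef.
Inner hash: sum = 197+253+102+175+124+55+193+55+239 = 1393 → 05 71.
Outer input = (K'⊕opad) ∥ inner = af 97 0c c5 16 ∥ 05 71.
Outer hash (tag): sum = 175+151+12+197+22+5+113 = 675 → 02 a3.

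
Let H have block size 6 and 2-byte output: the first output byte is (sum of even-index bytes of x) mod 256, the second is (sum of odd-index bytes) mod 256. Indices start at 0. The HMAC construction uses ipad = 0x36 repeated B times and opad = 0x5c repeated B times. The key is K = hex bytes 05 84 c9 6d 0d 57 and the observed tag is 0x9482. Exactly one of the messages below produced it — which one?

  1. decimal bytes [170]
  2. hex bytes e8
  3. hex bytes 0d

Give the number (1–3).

Key hex bytes 05 84 c9 6d 0d 57 is exactly B = 6 bytes: K' = 05 84 c9 6d 0d 57.
K' ⊕ ipad = 33 b2 ff 5b 3b 61; K' ⊕ opad = 59 d8 95 31 51 0b.
m1: inner = H(33 b2 ff 5b 3b 61 aa) = 17 6e; tag = H(59 d8 95 31 51 0b 17 6e) = 5682
m2: inner = H(33 b2 ff 5b 3b 61 e8) = 55 6e; tag = H(59 d8 95 31 51 0b 55 6e) = 9482 ← matches
m3: inner = H(33 b2 ff 5b 3b 61 0d) = 7a 6e; tag = H(59 d8 95 31 51 0b 7a 6e) = b982

2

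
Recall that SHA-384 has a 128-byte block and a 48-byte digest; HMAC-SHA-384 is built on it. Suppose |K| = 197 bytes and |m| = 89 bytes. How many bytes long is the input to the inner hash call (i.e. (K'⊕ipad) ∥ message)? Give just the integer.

217

Key is 197 > 128 bytes, so it is hashed to 48 bytes then zero-padded to 128: |K'| = 128.
Inner input = (K'⊕ipad) ∥ m → 128 + 89 = 217 bytes.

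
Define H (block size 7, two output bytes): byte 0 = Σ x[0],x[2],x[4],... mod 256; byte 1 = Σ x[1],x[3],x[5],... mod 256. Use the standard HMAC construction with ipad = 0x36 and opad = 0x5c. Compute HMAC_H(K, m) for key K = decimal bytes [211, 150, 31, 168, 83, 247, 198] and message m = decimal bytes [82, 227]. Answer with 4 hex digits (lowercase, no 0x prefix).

Key decimal bytes [211, 150, 31, 168, 83, 247, 198] = d3 96 1f a8 53 f7 c6 is exactly B = 7 bytes: K' = d3 96 1f a8 53 f7 c6.
K' ⊕ ipad = e5 a0 29 9e 65 c1 f0.  K' ⊕ opad = 8f ca 43 f4 0f ab 9a.
Inner input = (K'⊕ipad) ∥ m = e5 a0 29 9e 65 c1 f0 ∥ 52 e3.
Inner hash: even-index sum = 838 mod 256 = 70; odd-index sum = 593 mod 256 = 81 → 46 51.
Outer input = (K'⊕opad) ∥ inner = 8f ca 43 f4 0f ab 9a ∥ 46 51.
Outer hash (tag): even-index sum = 460 mod 256 = 204; odd-index sum = 687 mod 256 = 175 → cc af.

ccaf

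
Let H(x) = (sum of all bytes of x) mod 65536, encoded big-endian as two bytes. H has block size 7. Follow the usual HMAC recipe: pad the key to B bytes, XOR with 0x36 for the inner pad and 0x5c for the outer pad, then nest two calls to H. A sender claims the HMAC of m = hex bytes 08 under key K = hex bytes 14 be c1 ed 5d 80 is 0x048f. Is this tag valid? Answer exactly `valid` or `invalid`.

valid

Key hex bytes 14 be c1 ed 5d 80 is 6 bytes ≤ B = 7; zero-pad to 7 bytes: K' = 14 be c1 ed 5d 80 00.
K' ⊕ ipad = 22 88 f7 db 6b b6 36; K' ⊕ opad = 48 e2 9d b1 01 dc 5c.
Inner hash: sum = 34+136+247+219+107+182+54+8 = 987 → 03 db.
Outer hash (recomputed tag): sum = 72+226+157+177+1+220+92+3+219 = 1167 → 04 8f.
Recomputed tag = 048f; claimed = 048f → match.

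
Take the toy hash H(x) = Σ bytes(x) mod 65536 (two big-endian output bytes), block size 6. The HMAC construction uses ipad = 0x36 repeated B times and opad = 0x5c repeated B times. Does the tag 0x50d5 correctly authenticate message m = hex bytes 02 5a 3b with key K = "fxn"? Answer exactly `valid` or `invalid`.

Key "fxn" = 66 78 6e is 3 bytes ≤ B = 6; zero-pad to 6 bytes: K' = 66 78 6e 00 00 00.
K' ⊕ ipad = 50 4e 58 36 36 36; K' ⊕ opad = 3a 24 32 5c 5c 5c.
Inner hash: sum = 80+78+88+54+54+54+2+90+59 = 559 → 02 2f.
Outer hash (recomputed tag): sum = 58+36+50+92+92+92+2+47 = 469 → 01 d5.
Recomputed tag = 01d5; claimed = 50d5 → mismatch.

invalid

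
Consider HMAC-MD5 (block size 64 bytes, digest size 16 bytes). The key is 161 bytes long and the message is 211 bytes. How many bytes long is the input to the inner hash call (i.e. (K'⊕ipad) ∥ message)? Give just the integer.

Key is 161 > 64 bytes, so it is hashed to 16 bytes then zero-padded to 64: |K'| = 64.
Inner input = (K'⊕ipad) ∥ m → 64 + 211 = 275 bytes.

275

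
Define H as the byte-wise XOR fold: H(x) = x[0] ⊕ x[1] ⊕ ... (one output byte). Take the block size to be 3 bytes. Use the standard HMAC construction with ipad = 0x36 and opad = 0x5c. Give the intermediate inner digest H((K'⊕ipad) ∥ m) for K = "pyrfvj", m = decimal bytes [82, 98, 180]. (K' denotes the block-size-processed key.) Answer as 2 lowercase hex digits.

Key "pyrfvj" = 70 79 72 66 76 6a is 6 bytes > B = 3, so hash it first: H(key) = 01, then zero-pad to 3 bytes: K' = 01 00 00.
K' ⊕ ipad = 37 36 36.
Inner input = 37 36 36 ∥ 52 62 b4.
Inner hash: XOR 37⊕36⊕36⊕52⊕62⊕b4 = b3.

b3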